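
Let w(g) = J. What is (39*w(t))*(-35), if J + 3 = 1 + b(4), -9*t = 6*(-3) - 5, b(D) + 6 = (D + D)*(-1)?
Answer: 21840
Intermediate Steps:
b(D) = -6 - 2*D (b(D) = -6 + (D + D)*(-1) = -6 + (2*D)*(-1) = -6 - 2*D)
t = 23/9 (t = -(6*(-3) - 5)/9 = -(-18 - 5)/9 = -⅑*(-23) = 23/9 ≈ 2.5556)
J = -16 (J = -3 + (1 + (-6 - 2*4)) = -3 + (1 + (-6 - 8)) = -3 + (1 - 14) = -3 - 13 = -16)
w(g) = -16
(39*w(t))*(-35) = (39*(-16))*(-35) = -624*(-35) = 21840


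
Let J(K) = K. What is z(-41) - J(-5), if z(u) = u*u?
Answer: 1686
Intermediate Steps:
z(u) = u²
z(-41) - J(-5) = (-41)² - 1*(-5) = 1681 + 5 = 1686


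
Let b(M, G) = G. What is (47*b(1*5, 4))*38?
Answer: 7144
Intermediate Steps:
(47*b(1*5, 4))*38 = (47*4)*38 = 188*38 = 7144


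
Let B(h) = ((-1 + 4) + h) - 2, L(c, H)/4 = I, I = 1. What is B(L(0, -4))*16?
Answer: 80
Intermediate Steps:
L(c, H) = 4 (L(c, H) = 4*1 = 4)
B(h) = 1 + h (B(h) = (3 + h) - 2 = 1 + h)
B(L(0, -4))*16 = (1 + 4)*16 = 5*16 = 80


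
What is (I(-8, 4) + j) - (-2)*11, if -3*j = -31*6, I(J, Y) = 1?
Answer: 85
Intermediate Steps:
j = 62 (j = -(-31)*6/3 = -1/3*(-186) = 62)
(I(-8, 4) + j) - (-2)*11 = (1 + 62) - (-2)*11 = 63 - 1*(-22) = 63 + 22 = 85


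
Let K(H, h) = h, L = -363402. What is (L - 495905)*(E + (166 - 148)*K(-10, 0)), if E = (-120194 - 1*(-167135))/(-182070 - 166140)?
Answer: 13445576629/116070 ≈ 1.1584e+5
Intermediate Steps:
E = -15647/116070 (E = (-120194 + 167135)/(-348210) = 46941*(-1/348210) = -15647/116070 ≈ -0.13481)
(L - 495905)*(E + (166 - 148)*K(-10, 0)) = (-363402 - 495905)*(-15647/116070 + (166 - 148)*0) = -859307*(-15647/116070 + 18*0) = -859307*(-15647/116070 + 0) = -859307*(-15647/116070) = 13445576629/116070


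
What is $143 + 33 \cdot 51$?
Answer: $1826$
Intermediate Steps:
$143 + 33 \cdot 51 = 143 + 1683 = 1826$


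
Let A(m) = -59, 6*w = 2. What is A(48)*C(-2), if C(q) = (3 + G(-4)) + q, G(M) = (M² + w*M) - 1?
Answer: -2596/3 ≈ -865.33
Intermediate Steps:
w = ⅓ (w = (⅙)*2 = ⅓ ≈ 0.33333)
G(M) = -1 + M² + M/3 (G(M) = (M² + M/3) - 1 = -1 + M² + M/3)
C(q) = 50/3 + q (C(q) = (3 + (-1 + (-4)² + (⅓)*(-4))) + q = (3 + (-1 + 16 - 4/3)) + q = (3 + 41/3) + q = 50/3 + q)
A(48)*C(-2) = -59*(50/3 - 2) = -59*44/3 = -2596/3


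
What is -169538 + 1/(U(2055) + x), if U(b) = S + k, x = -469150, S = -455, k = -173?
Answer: -79645222565/469778 ≈ -1.6954e+5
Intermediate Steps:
U(b) = -628 (U(b) = -455 - 173 = -628)
-169538 + 1/(U(2055) + x) = -169538 + 1/(-628 - 469150) = -169538 + 1/(-469778) = -169538 - 1/469778 = -79645222565/469778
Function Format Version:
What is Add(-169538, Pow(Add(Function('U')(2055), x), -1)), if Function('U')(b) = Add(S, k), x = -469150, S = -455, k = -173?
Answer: Rational(-79645222565, 469778) ≈ -1.6954e+5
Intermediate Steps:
Function('U')(b) = -628 (Function('U')(b) = Add(-455, -173) = -628)
Add(-169538, Pow(Add(Function('U')(2055), x), -1)) = Add(-169538, Pow(Add(-628, -469150), -1)) = Add(-169538, Pow(-469778, -1)) = Add(-169538, Rational(-1, 469778)) = Rational(-79645222565, 469778)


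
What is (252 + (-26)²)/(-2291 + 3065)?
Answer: 464/387 ≈ 1.1990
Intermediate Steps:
(252 + (-26)²)/(-2291 + 3065) = (252 + 676)/774 = 928*(1/774) = 464/387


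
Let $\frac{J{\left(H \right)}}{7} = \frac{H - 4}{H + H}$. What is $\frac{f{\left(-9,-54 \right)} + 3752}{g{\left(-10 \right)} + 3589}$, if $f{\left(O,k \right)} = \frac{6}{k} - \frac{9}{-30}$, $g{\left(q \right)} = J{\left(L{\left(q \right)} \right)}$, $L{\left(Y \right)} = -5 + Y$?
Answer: $\frac{337697}{323409} \approx 1.0442$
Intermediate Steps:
$J{\left(H \right)} = \frac{7 \left(-4 + H\right)}{2 H}$ ($J{\left(H \right)} = 7 \frac{H - 4}{H + H} = 7 \frac{-4 + H}{2 H} = \frac{7 \left(-4 + H\right)}{2 H}$)
$g{\left(q \right)} = \frac{7}{2} - \frac{14}{-5 + q}$
$f{\left(O,k \right)} = \frac{3}{10} + \frac{6}{k}$ ($f{\left(O,k \right)} = \frac{6}{k} - - \frac{3}{10} = \frac{6}{k} + \frac{3}{10} = \frac{3}{10} + \frac{6}{k}$)
$\frac{f{\left(-9,-54 \right)} + 3752}{g{\left(-10 \right)} + 3589} = \frac{\left(\frac{3}{10} + \frac{6}{-54}\right) + 3752}{\frac{7 \left(-9 - 10\right)}{2 \left(-5 - 10\right)} + 3589} = \frac{\left(\frac{3}{10} + 6 \left(- \frac{1}{54}\right)\right) + 3752}{\frac{7}{2} \frac{1}{-15} \left(-19\right) + 3589} = \frac{\left(\frac{3}{10} - \frac{1}{9}\right) + 3752}{\frac{7}{2} \left(- \frac{1}{15}\right) \left(-19\right) + 3589} = \frac{\frac{17}{90} + 3752}{\frac{133}{30} + 3589} = \frac{337697}{90 \cdot \frac{107803}{30}} = \frac{337697}{90} \cdot \frac{30}{107803} = \frac{337697}{323409}$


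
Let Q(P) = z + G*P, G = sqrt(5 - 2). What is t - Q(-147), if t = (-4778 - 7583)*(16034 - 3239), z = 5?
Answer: -158159000 + 147*sqrt(3) ≈ -1.5816e+8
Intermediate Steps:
G = sqrt(3) ≈ 1.7320
Q(P) = 5 + P*sqrt(3) (Q(P) = 5 + sqrt(3)*P = 5 + P*sqrt(3))
t = -158158995 (t = -12361*12795 = -158158995)
t - Q(-147) = -158158995 - (5 - 147*sqrt(3)) = -158158995 + (-5 + 147*sqrt(3)) = -158159000 + 147*sqrt(3)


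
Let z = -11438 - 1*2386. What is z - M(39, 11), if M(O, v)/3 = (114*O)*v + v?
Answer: -160575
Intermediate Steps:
M(O, v) = 3*v + 342*O*v (M(O, v) = 3*((114*O)*v + v) = 3*(114*O*v + v) = 3*(v + 114*O*v) = 3*v + 342*O*v)
z = -13824 (z = -11438 - 2386 = -13824)
z - M(39, 11) = -13824 - 3*11*(1 + 114*39) = -13824 - 3*11*(1 + 4446) = -13824 - 3*11*4447 = -13824 - 1*146751 = -13824 - 146751 = -160575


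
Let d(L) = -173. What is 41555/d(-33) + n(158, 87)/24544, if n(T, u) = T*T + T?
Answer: -507789907/2123056 ≈ -239.18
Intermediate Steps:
n(T, u) = T + T**2 (n(T, u) = T**2 + T = T + T**2)
41555/d(-33) + n(158, 87)/24544 = 41555/(-173) + (158*(1 + 158))/24544 = 41555*(-1/173) + (158*159)*(1/24544) = -41555/173 + 25122*(1/24544) = -41555/173 + 12561/12272 = -507789907/2123056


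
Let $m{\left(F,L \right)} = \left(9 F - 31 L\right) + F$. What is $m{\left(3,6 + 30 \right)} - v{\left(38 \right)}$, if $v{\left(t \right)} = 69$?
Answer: $-1155$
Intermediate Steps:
$m{\left(F,L \right)} = - 31 L + 10 F$ ($m{\left(F,L \right)} = \left(- 31 L + 9 F\right) + F = - 31 L + 10 F$)
$m{\left(3,6 + 30 \right)} - v{\left(38 \right)} = \left(- 31 \left(6 + 30\right) + 10 \cdot 3\right) - 69 = \left(\left(-31\right) 36 + 30\right) - 69 = \left(-1116 + 30\right) - 69 = -1086 - 69 = -1155$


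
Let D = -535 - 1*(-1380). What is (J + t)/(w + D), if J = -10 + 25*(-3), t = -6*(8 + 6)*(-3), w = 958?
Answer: 167/1803 ≈ 0.092623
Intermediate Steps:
t = 252 (t = -6*14*(-3) = -84*(-3) = 252)
J = -85 (J = -10 - 75 = -85)
D = 845 (D = -535 + 1380 = 845)
(J + t)/(w + D) = (-85 + 252)/(958 + 845) = 167/1803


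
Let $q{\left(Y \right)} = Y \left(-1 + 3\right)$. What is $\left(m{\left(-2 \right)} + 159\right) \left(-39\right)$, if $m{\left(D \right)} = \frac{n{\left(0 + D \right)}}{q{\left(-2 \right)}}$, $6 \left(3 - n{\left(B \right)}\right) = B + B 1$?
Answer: $- \frac{24661}{4} \approx -6165.3$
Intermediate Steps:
$q{\left(Y \right)} = 2 Y$ ($q{\left(Y \right)} = Y 2 = 2 Y$)
$n{\left(B \right)} = 3 - \frac{B}{3}$ ($n{\left(B \right)} = 3 - \frac{B + B 1}{6} = 3 - \frac{B + B}{6} = 3 - \frac{2 B}{6} = 3 - \frac{B}{3}$)
$m{\left(D \right)} = - \frac{3}{4} + \frac{D}{12}$ ($m{\left(D \right)} = \frac{3 - \frac{0 + D}{3}}{2 \left(-2\right)} = \frac{3 - \frac{D}{3}}{-4} = \left(3 - \frac{D}{3}\right) \left(- \frac{1}{4}\right) = - \frac{3}{4} + \frac{D}{12}$)
$\left(m{\left(-2 \right)} + 159\right) \left(-39\right) = \left(\left(- \frac{3}{4} + \frac{1}{12} \left(-2\right)\right) + 159\right) \left(-39\right) = \left(\left(- \frac{3}{4} - \frac{1}{6}\right) + 159\right) \left(-39\right) = \left(- \frac{11}{12} + 159\right) \left(-39\right) = \frac{1897}{12} \left(-39\right) = - \frac{24661}{4}$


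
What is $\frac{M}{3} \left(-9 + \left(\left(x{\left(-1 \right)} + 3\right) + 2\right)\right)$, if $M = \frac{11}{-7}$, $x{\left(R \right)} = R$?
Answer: $\frac{55}{21} \approx 2.619$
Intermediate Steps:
$M = - \frac{11}{7}$ ($M = 11 \left(- \frac{1}{7}\right) = - \frac{11}{7} \approx -1.5714$)
$\frac{M}{3} \left(-9 + \left(\left(x{\left(-1 \right)} + 3\right) + 2\right)\right) = - \frac{11}{7 \cdot 3} \left(-9 + \left(\left(-1 + 3\right) + 2\right)\right) = \left(- \frac{11}{7}\right) \frac{1}{3} \left(-9 + \left(2 + 2\right)\right) = - \frac{11 \left(-9 + 4\right)}{21} = \left(- \frac{11}{21}\right) \left(-5\right) = \frac{55}{21}$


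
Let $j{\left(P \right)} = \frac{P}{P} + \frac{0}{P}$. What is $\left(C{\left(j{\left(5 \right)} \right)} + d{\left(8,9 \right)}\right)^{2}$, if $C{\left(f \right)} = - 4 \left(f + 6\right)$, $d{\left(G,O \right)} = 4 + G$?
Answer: $256$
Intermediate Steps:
$j{\left(P \right)} = 1$ ($j{\left(P \right)} = 1 + 0 = 1$)
$C{\left(f \right)} = -24 - 4 f$ ($C{\left(f \right)} = - 4 \left(6 + f\right) = -24 - 4 f$)
$\left(C{\left(j{\left(5 \right)} \right)} + d{\left(8,9 \right)}\right)^{2} = \left(\left(-24 - 4\right) + \left(4 + 8\right)\right)^{2} = \left(\left(-24 - 4\right) + 12\right)^{2} = \left(-28 + 12\right)^{2} = \left(-16\right)^{2} = 256$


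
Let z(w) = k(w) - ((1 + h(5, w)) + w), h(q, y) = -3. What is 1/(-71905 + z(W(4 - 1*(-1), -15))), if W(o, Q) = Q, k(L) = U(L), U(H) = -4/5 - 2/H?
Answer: -3/215666 ≈ -1.3910e-5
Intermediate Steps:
U(H) = -⅘ - 2/H (U(H) = -4*⅕ - 2/H = -⅘ - 2/H)
k(L) = -⅘ - 2/L
z(w) = 6/5 - w - 2/w (z(w) = (-⅘ - 2/w) - ((1 - 3) + w) = (-⅘ - 2/w) - (-2 + w) = (-⅘ - 2/w) + (2 - w) = 6/5 - w - 2/w)
1/(-71905 + z(W(4 - 1*(-1), -15))) = 1/(-71905 + (6/5 - 1*(-15) - 2/(-15))) = 1/(-71905 + (6/5 + 15 - 2*(-1/15))) = 1/(-71905 + (6/5 + 15 + 2/15)) = 1/(-71905 + 49/3) = 1/(-215666/3) = -3/215666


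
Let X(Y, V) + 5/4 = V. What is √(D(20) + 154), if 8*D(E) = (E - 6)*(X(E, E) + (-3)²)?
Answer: √3241/4 ≈ 14.232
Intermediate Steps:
X(Y, V) = -5/4 + V
D(E) = (-6 + E)*(31/4 + E)/8 (D(E) = ((E - 6)*((-5/4 + E) + (-3)²))/8 = ((-6 + E)*((-5/4 + E) + 9))/8 = ((-6 + E)*(31/4 + E))/8 = (-6 + E)*(31/4 + E)/8)
√(D(20) + 154) = √((-93/16 + (⅛)*20² + (7/32)*20) + 154) = √((-93/16 + (⅛)*400 + 35/8) + 154) = √((-93/16 + 50 + 35/8) + 154) = √(777/16 + 154) = √(3241/16) = √3241/4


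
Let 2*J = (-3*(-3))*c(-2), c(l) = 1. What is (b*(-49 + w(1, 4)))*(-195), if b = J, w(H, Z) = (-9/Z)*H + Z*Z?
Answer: 247455/8 ≈ 30932.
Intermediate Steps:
w(H, Z) = Z**2 - 9*H/Z (w(H, Z) = -9*H/Z + Z**2 = Z**2 - 9*H/Z)
J = 9/2 (J = (-3*(-3)*1)/2 = (9*1)/2 = (1/2)*9 = 9/2 ≈ 4.5000)
b = 9/2 ≈ 4.5000
(b*(-49 + w(1, 4)))*(-195) = (9*(-49 + (4**3 - 9*1)/4)/2)*(-195) = (9*(-49 + (64 - 9)/4)/2)*(-195) = (9*(-49 + (1/4)*55)/2)*(-195) = (9*(-49 + 55/4)/2)*(-195) = ((9/2)*(-141/4))*(-195) = -1269/8*(-195) = 247455/8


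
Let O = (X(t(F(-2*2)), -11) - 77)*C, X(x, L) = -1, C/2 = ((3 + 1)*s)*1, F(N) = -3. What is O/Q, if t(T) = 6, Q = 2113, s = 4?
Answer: -2496/2113 ≈ -1.1813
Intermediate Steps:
C = 32 (C = 2*(((3 + 1)*4)*1) = 2*((4*4)*1) = 2*(16*1) = 2*16 = 32)
O = -2496 (O = (-1 - 77)*32 = -78*32 = -2496)
O/Q = -2496/2113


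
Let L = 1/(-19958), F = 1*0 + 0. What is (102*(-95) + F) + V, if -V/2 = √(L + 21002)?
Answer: -9690 - 11*√69136807170/9979 ≈ -9979.8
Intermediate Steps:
F = 0 (F = 0 + 0 = 0)
L = -1/19958 ≈ -5.0105e-5
V = -11*√69136807170/9979 (V = -2*√(-1/19958 + 21002) = -11*√69136807170/9979 ≈ -289.84)
(102*(-95) + F) + V = (102*(-95) + 0) - 11*√69136807170/9979 = (-9690 + 0) - 11*√69136807170/9979 = -9690 - 11*√69136807170/9979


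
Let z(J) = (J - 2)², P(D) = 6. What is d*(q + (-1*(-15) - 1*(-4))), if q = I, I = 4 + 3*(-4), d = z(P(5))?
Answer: 176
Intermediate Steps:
z(J) = (-2 + J)²
d = 16 (d = (-2 + 6)² = 4² = 16)
I = -8 (I = 4 - 12 = -8)
q = -8
d*(q + (-1*(-15) - 1*(-4))) = 16*(-8 + (-1*(-15) - 1*(-4))) = 16*(-8 + (15 + 4)) = 16*(-8 + 19) = 16*11 = 176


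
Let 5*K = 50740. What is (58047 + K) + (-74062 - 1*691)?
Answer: -6558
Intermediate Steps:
K = 10148 (K = (⅕)*50740 = 10148)
(58047 + K) + (-74062 - 1*691) = (58047 + 10148) + (-74062 - 1*691) = 68195 + (-74062 - 691) = 68195 - 74753 = -6558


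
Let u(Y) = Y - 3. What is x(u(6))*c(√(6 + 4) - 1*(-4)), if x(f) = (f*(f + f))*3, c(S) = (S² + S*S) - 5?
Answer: 2538 + 864*√10 ≈ 5270.2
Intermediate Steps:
u(Y) = -3 + Y
c(S) = -5 + 2*S² (c(S) = (S² + S²) - 5 = 2*S² - 5 = -5 + 2*S²)
x(f) = 6*f² (x(f) = (f*(2*f))*3 = (2*f²)*3 = 6*f²)
x(u(6))*c(√(6 + 4) - 1*(-4)) = (6*(-3 + 6)²)*(-5 + 2*(√(6 + 4) - 1*(-4))²) = (6*3²)*(-5 + 2*(√10 + 4)²) = (6*9)*(-5 + 2*(4 + √10)²) = 54*(-5 + 2*(4 + √10)²) = -270 + 108*(4 + √10)²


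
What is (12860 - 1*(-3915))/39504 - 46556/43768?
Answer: -138117503/216126384 ≈ -0.63906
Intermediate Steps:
(12860 - 1*(-3915))/39504 - 46556/43768 = (12860 + 3915)*(1/39504) - 46556*1/43768 = 16775*(1/39504) - 11639/10942 = 16775/39504 - 11639/10942 = -138117503/216126384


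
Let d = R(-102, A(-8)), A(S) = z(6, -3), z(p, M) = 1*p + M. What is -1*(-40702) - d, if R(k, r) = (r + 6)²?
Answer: 40621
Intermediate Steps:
z(p, M) = M + p (z(p, M) = p + M = M + p)
A(S) = 3 (A(S) = -3 + 6 = 3)
R(k, r) = (6 + r)²
d = 81 (d = (6 + 3)² = 9² = 81)
-1*(-40702) - d = -1*(-40702) - 1*81 = 40702 - 81 = 40621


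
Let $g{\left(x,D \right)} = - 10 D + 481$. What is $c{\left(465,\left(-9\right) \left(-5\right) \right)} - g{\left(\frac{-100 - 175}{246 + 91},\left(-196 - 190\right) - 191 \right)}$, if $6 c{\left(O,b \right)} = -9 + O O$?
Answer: $29785$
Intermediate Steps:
$g{\left(x,D \right)} = 481 - 10 D$
$c{\left(O,b \right)} = - \frac{3}{2} + \frac{O^{2}}{6}$ ($c{\left(O,b \right)} = \frac{-9 + O O}{6} = \frac{-9 + O^{2}}{6} = - \frac{3}{2} + \frac{O^{2}}{6}$)
$c{\left(465,\left(-9\right) \left(-5\right) \right)} - g{\left(\frac{-100 - 175}{246 + 91},\left(-196 - 190\right) - 191 \right)} = \left(- \frac{3}{2} + \frac{465^{2}}{6}\right) - \left(481 - 10 \left(\left(-196 - 190\right) - 191\right)\right) = \left(- \frac{3}{2} + \frac{1}{6} \cdot 216225\right) - \left(481 - 10 \left(-386 - 191\right)\right) = \left(- \frac{3}{2} + \frac{72075}{2}\right) - \left(481 - -5770\right) = 36036 - \left(481 + 5770\right) = 36036 - 6251 = 29785$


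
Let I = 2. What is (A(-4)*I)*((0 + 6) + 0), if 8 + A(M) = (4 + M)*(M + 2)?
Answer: -96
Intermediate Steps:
A(M) = -8 + (2 + M)*(4 + M) (A(M) = -8 + (4 + M)*(M + 2) = -8 + (4 + M)*(2 + M) = -8 + (2 + M)*(4 + M))
(A(-4)*I)*((0 + 6) + 0) = (-4*(6 - 4)*2)*((0 + 6) + 0) = (-4*2*2)*(6 + 0) = -8*2*6 = -16*6 = -96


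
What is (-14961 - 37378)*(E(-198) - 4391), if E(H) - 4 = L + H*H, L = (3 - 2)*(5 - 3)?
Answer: -1822391641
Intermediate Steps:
L = 2 (L = 1*2 = 2)
E(H) = 6 + H² (E(H) = 4 + (2 + H*H) = 4 + (2 + H²) = 6 + H²)
(-14961 - 37378)*(E(-198) - 4391) = (-14961 - 37378)*((6 + (-198)²) - 4391) = -52339*((6 + 39204) - 4391) = -52339*(39210 - 4391) = -52339*34819 = -1822391641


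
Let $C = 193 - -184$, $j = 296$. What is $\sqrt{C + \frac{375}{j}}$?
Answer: $\frac{\sqrt{8285558}}{148} \approx 19.449$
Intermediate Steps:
$C = 377$ ($C = 193 + 184 = 377$)
$\sqrt{C + \frac{375}{j}} = \sqrt{377 + \frac{375}{296}} = \sqrt{\frac{111967}{296}} = \frac{\sqrt{8285558}}{148}$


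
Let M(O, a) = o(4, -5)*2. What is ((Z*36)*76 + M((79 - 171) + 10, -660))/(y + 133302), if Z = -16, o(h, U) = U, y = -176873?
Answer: 43786/43571 ≈ 1.0049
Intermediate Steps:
M(O, a) = -10 (M(O, a) = -5*2 = -10)
((Z*36)*76 + M((79 - 171) + 10, -660))/(y + 133302) = (-16*36*76 - 10)/(-176873 + 133302) = (-576*76 - 10)/(-43571) = (-43776 - 10)*(-1/43571) = -43786*(-1/43571) = 43786/43571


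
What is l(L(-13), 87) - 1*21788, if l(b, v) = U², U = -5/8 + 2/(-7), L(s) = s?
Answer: -68324567/3136 ≈ -21787.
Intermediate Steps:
U = -51/56 (U = -5*⅛ + 2*(-⅐) = -5/8 - 2/7 = -51/56 ≈ -0.91071)
l(b, v) = 2601/3136 (l(b, v) = (-51/56)² = 2601/3136)
l(L(-13), 87) - 1*21788 = 2601/3136 - 1*21788 = 2601/3136 - 21788 = -68324567/3136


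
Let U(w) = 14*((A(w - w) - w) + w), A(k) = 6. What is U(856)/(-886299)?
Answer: -28/295433 ≈ -9.4776e-5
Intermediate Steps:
U(w) = 84 (U(w) = 14*((6 - w) + w) = 14*6 = 84)
U(856)/(-886299) = 84/(-886299) = 84*(-1/886299) = -28/295433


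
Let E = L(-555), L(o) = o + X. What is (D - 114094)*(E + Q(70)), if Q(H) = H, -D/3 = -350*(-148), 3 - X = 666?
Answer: 309379112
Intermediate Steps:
X = -663 (X = 3 - 1*666 = 3 - 666 = -663)
D = -155400 (D = -(-1050)*(-148) = -3*51800 = -155400)
L(o) = -663 + o (L(o) = o - 663 = -663 + o)
E = -1218 (E = -663 - 555 = -1218)
(D - 114094)*(E + Q(70)) = (-155400 - 114094)*(-1218 + 70) = -269494*(-1148) = 309379112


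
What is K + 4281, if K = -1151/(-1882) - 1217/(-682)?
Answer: 1374460405/320881 ≈ 4283.4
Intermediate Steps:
K = 768844/320881 (K = -1151*(-1/1882) - 1217*(-1/682) = 1151/1882 + 1217/682 = 768844/320881 ≈ 2.3960)
K + 4281 = 768844/320881 + 4281 = 1374460405/320881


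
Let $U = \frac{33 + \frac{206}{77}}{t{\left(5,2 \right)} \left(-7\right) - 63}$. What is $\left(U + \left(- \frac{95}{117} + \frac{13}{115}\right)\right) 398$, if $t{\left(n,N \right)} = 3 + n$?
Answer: $- \frac{49005635326}{123288165} \approx -397.49$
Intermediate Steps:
$U = - \frac{2747}{9163}$ ($U = \frac{33 + \frac{206}{77}}{\left(3 + 5\right) \left(-7\right) - 63} = \frac{33 + 206 \cdot \frac{1}{77}}{8 \left(-7\right) - 63} = \frac{33 + \frac{206}{77}}{-56 - 63} = \frac{2747}{77 \left(-119\right)} = \frac{2747}{77} \left(- \frac{1}{119}\right) = - \frac{2747}{9163} \approx -0.29979$)
$\left(U + \left(- \frac{95}{117} + \frac{13}{115}\right)\right) 398 = \left(- \frac{2747}{9163} + \left(- \frac{95}{117} + \frac{13}{115}\right)\right) 398 = \left(- \frac{2747}{9163} - \frac{9404}{13455}\right) 398 = \left(- \frac{123129737}{123288165}\right) 398 = - \frac{49005635326}{123288165}$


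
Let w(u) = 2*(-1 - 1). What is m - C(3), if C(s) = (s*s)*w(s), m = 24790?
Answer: 24826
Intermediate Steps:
w(u) = -4 (w(u) = 2*(-2) = -4)
C(s) = -4*s² (C(s) = (s*s)*(-4) = s²*(-4) = -4*s²)
m - C(3) = 24790 - (-4)*3² = 24790 - (-4)*9 = 24790 - 1*(-36) = 24790 + 36 = 24826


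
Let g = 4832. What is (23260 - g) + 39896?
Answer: 58324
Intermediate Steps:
(23260 - g) + 39896 = (23260 - 1*4832) + 39896 = (23260 - 4832) + 39896 = 18428 + 39896 = 58324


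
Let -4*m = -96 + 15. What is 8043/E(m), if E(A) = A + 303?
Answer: 10724/431 ≈ 24.882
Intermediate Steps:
m = 81/4 (m = -(-96 + 15)/4 = -1/4*(-81) = 81/4 ≈ 20.250)
E(A) = 303 + A
8043/E(m) = 8043/(303 + 81/4) = 8043/(1293/4) = 8043*(4/1293) = 10724/431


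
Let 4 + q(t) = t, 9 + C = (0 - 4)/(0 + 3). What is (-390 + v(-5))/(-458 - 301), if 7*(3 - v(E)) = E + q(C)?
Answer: 8069/15939 ≈ 0.50624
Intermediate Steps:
C = -31/3 (C = -9 + (0 - 4)/(0 + 3) = -9 - 4/3 = -31/3 ≈ -10.333)
q(t) = -4 + t
v(E) = 106/21 - E/7 (v(E) = 3 - (E + (-4 - 31/3))/7 = 3 - (E - 43/3)/7 = 3 - (-43/3 + E)/7 = 3 + (43/21 - E/7) = 106/21 - E/7)
(-390 + v(-5))/(-458 - 301) = (-390 + (106/21 - ⅐*(-5)))/(-458 - 301) = (-390 + (106/21 + 5/7))/(-759) = (-390 + 121/21)*(-1/759) = -8069/21*(-1/759) = 8069/15939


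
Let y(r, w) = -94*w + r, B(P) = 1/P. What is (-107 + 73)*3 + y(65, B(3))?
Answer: -205/3 ≈ -68.333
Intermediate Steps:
y(r, w) = r - 94*w
(-107 + 73)*3 + y(65, B(3)) = (-107 + 73)*3 + (65 - 94/3) = -34*3 + (65 - 94*1/3) = -102 + (65 - 94/3) = -102 + 101/3 = -205/3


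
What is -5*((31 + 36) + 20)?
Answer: -435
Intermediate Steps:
-5*((31 + 36) + 20) = -5*(67 + 20) = -5*87 = -435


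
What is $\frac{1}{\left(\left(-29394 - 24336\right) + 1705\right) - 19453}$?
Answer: $- \frac{1}{71478} \approx -1.399 \cdot 10^{-5}$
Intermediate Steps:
$\frac{1}{\left(\left(-29394 - 24336\right) + 1705\right) - 19453} = \frac{1}{\left(-53730 + 1705\right) - 19453} = \frac{1}{-52025 - 19453} = \frac{1}{-71478} = - \frac{1}{71478}$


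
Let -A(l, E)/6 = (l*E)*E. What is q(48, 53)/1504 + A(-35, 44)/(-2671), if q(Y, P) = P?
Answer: -611324677/4017184 ≈ -152.18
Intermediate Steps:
A(l, E) = -6*l*E² (A(l, E) = -6*l*E*E = -6*E*l*E = -6*l*E²)
q(48, 53)/1504 + A(-35, 44)/(-2671) = 53/1504 - 6*(-35)*44²/(-2671) = 53*(1/1504) - 6*(-35)*1936*(-1/2671) = 53/1504 + 406560*(-1/2671) = 53/1504 - 406560/2671 = -611324677/4017184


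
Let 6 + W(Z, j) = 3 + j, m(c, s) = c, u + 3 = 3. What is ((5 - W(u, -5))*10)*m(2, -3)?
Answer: 260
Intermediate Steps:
u = 0 (u = -3 + 3 = 0)
W(Z, j) = -3 + j (W(Z, j) = -6 + (3 + j) = -3 + j)
((5 - W(u, -5))*10)*m(2, -3) = ((5 - (-3 - 5))*10)*2 = ((5 - 1*(-8))*10)*2 = ((5 + 8)*10)*2 = (13*10)*2 = 130*2 = 260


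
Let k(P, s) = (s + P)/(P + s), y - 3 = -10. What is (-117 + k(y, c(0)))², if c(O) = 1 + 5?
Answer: 13456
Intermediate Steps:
c(O) = 6
y = -7 (y = 3 - 10 = -7)
k(P, s) = 1 (k(P, s) = (P + s)/(P + s) = 1)
(-117 + k(y, c(0)))² = (-117 + 1)² = (-116)² = 13456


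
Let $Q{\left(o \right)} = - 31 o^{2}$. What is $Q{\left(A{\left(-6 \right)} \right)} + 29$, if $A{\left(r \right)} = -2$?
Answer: $-95$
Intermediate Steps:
$Q{\left(A{\left(-6 \right)} \right)} + 29 = - 31 \left(-2\right)^{2} + 29 = \left(-31\right) 4 + 29 = -124 + 29 = -95$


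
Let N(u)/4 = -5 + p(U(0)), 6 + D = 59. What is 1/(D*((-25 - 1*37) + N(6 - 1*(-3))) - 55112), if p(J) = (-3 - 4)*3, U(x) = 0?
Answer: -1/63910 ≈ -1.5647e-5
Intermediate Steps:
D = 53 (D = -6 + 59 = 53)
p(J) = -21 (p(J) = -7*3 = -21)
N(u) = -104 (N(u) = 4*(-5 - 21) = 4*(-26) = -104)
1/(D*((-25 - 1*37) + N(6 - 1*(-3))) - 55112) = 1/(53*((-25 - 1*37) - 104) - 55112) = 1/(53*((-25 - 37) - 104) - 55112) = 1/(53*(-62 - 104) - 55112) = 1/(53*(-166) - 55112) = 1/(-8798 - 55112) = 1/(-63910) = -1/63910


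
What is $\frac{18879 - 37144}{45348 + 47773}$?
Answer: $- \frac{18265}{93121} \approx -0.19614$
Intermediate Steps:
$\frac{18879 - 37144}{45348 + 47773} = - \frac{18265}{93121}$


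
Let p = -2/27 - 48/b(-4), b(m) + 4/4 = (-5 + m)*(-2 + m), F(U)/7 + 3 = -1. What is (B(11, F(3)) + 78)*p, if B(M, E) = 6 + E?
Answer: -78512/1431 ≈ -54.865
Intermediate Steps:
F(U) = -28 (F(U) = -21 + 7*(-1) = -21 - 7 = -28)
b(m) = -1 + (-5 + m)*(-2 + m)
p = -1402/1431 (p = -2/27 - 48/(9 + (-4)**2 - 7*(-4)) = -2*1/27 - 48/(9 + 16 + 28) = -2/27 - 48/53 = -1402/1431 ≈ -0.97973)
(B(11, F(3)) + 78)*p = ((6 - 28) + 78)*(-1402/1431) = (-22 + 78)*(-1402/1431) = 56*(-1402/1431) = -78512/1431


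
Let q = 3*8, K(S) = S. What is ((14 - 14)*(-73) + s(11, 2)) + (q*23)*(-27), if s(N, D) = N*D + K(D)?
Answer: -14880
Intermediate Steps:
q = 24
s(N, D) = D + D*N (s(N, D) = N*D + D = D*N + D = D + D*N)
((14 - 14)*(-73) + s(11, 2)) + (q*23)*(-27) = ((14 - 14)*(-73) + 2*(1 + 11)) + (24*23)*(-27) = (0*(-73) + 2*12) + 552*(-27) = (0 + 24) - 14904 = 24 - 14904 = -14880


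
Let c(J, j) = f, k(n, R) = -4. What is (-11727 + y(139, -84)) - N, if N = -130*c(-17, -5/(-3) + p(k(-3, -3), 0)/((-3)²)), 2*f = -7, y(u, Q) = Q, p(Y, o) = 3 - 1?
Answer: -12266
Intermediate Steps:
p(Y, o) = 2
f = -7/2 (f = (½)*(-7) = -7/2 ≈ -3.5000)
c(J, j) = -7/2
N = 455 (N = -130*(-7/2) = 455)
(-11727 + y(139, -84)) - N = (-11727 - 84) - 1*455 = -11811 - 455 = -12266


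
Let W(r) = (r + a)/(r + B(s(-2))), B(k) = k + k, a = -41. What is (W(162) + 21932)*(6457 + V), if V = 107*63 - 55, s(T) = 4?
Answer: 49004477223/170 ≈ 2.8826e+8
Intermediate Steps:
B(k) = 2*k
W(r) = (-41 + r)/(8 + r) (W(r) = (r - 41)/(r + 2*4) = (-41 + r)/(r + 8) = (-41 + r)/(8 + r))
V = 6686 (V = 6741 - 55 = 6686)
(W(162) + 21932)*(6457 + V) = ((-41 + 162)/(8 + 162) + 21932)*(6457 + 6686) = (121/170 + 21932)*13143 = (3728561/170)*13143 = 49004477223/170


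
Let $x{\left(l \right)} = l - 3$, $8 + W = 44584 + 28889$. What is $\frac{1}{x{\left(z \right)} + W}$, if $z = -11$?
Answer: $\frac{1}{73451} \approx 1.3615 \cdot 10^{-5}$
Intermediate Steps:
$W = 73465$ ($W = -8 + \left(44584 + 28889\right) = -8 + 73473 = 73465$)
$x{\left(l \right)} = -3 + l$
$\frac{1}{x{\left(z \right)} + W} = \frac{1}{\left(-3 - 11\right) + 73465} = \frac{1}{-14 + 73465} = \frac{1}{73451}$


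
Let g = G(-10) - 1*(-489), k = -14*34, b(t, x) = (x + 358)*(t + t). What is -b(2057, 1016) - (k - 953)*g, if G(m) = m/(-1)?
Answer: -4939565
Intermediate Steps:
G(m) = -m (G(m) = m*(-1) = -m)
b(t, x) = 2*t*(358 + x) (b(t, x) = (358 + x)*(2*t) = 2*t*(358 + x))
k = -476
g = 499 (g = -1*(-10) - 1*(-489) = 10 + 489 = 499)
-b(2057, 1016) - (k - 953)*g = -2*2057*(358 + 1016) - (-476 - 953)*499 = -2*2057*1374 - (-1429)*499 = -1*5652636 - 1*(-713071) = -5652636 + 713071 = -4939565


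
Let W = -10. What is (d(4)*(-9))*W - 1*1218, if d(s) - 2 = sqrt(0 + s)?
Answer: -858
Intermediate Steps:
d(s) = 2 + sqrt(s) (d(s) = 2 + sqrt(0 + s) = 2 + sqrt(s))
(d(4)*(-9))*W - 1*1218 = ((2 + sqrt(4))*(-9))*(-10) - 1*1218 = ((2 + 2)*(-9))*(-10) - 1218 = (4*(-9))*(-10) - 1218 = -36*(-10) - 1218 = 360 - 1218 = -858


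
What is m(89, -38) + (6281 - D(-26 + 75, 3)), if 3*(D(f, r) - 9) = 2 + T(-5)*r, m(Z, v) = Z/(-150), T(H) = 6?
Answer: 313237/50 ≈ 6264.7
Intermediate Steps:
m(Z, v) = -Z/150 (m(Z, v) = Z*(-1/150) = -Z/150)
D(f, r) = 29/3 + 2*r (D(f, r) = 9 + (2 + 6*r)/3 = 9 + (2/3 + 2*r) = 29/3 + 2*r)
m(89, -38) + (6281 - D(-26 + 75, 3)) = -1/150*89 + (6281 - (29/3 + 2*3)) = -89/150 + (6281 - (29/3 + 6)) = -89/150 + (6281 - 1*47/3) = -89/150 + (6281 - 47/3) = -89/150 + 18796/3 = 313237/50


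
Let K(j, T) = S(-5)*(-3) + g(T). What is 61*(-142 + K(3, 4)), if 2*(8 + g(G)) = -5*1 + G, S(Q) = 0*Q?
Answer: -18361/2 ≈ -9180.5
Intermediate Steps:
S(Q) = 0
g(G) = -21/2 + G/2 (g(G) = -8 + (-5*1 + G)/2 = -8 + (-5 + G)/2 = -8 + (-5/2 + G/2) = -21/2 + G/2)
K(j, T) = -21/2 + T/2 (K(j, T) = 0*(-3) + (-21/2 + T/2) = 0 + (-21/2 + T/2) = -21/2 + T/2)
61*(-142 + K(3, 4)) = 61*(-142 + (-21/2 + (1/2)*4)) = 61*(-142 + (-21/2 + 2)) = 61*(-142 - 17/2) = 61*(-301/2) = -18361/2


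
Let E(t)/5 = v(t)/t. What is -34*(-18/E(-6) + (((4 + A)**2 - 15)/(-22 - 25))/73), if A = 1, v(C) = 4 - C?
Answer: -6290816/85775 ≈ -73.341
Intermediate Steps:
E(t) = 5*(4 - t)/t (E(t) = 5*((4 - t)/t) = 5*(4 - t)/t)
-34*(-18/E(-6) + (((4 + A)**2 - 15)/(-22 - 25))/73) = -34*(-18/(-5 + 20/(-6)) + (((4 + 1)**2 - 15)/(-22 - 25))/73) = -34*(-18/(-5 + 20*(-1/6)) + ((5**2 - 15)/(-47))*(1/73)) = -34*(-18/(-5 - 10/3) + ((25 - 15)*(-1/47))*(1/73)) = -34*(-18/(-25/3) + (10*(-1/47))*(1/73)) = -34*(-18*(-3/25) - 10/47*1/73) = -34*(54/25 - 10/3431) = -34*185024/85775 = -6290816/85775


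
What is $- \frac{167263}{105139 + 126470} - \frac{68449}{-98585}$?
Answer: $- \frac{636218414}{22833173265} \approx -0.027864$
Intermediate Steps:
$- \frac{167263}{105139 + 126470} - \frac{68449}{-98585} = - \frac{167263}{231609} - - \frac{68449}{98585} = \left(-167263\right) \frac{1}{231609} + \frac{68449}{98585} = - \frac{167263}{231609} + \frac{68449}{98585} = - \frac{636218414}{22833173265}$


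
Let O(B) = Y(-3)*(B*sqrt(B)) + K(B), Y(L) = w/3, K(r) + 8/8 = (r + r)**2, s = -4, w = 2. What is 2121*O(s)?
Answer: 133623 - 11312*I ≈ 1.3362e+5 - 11312.0*I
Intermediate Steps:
K(r) = -1 + 4*r**2 (K(r) = -1 + (r + r)**2 = -1 + (2*r)**2 = -1 + 4*r**2)
Y(L) = 2/3
O(B) = -1 + 4*B**2 + 2*B**(3/2)/3 (O(B) = 2*(B*sqrt(B))/3 + (-1 + 4*B**2) = 2*B**(3/2)/3 + (-1 + 4*B**2) = -1 + 4*B**2 + 2*B**(3/2)/3)
2121*O(s) = 2121*(-1 + 4*(-4)**2 + 2*(-4)**(3/2)/3) = 2121*(-1 + 4*16 + 2*(-8*I)/3) = 2121*(-1 + 64 - 16*I/3) = 2121*(63 - 16*I/3) = 133623 - 11312*I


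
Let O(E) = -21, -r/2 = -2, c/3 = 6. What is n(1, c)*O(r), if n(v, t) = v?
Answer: -21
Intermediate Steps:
c = 18 (c = 3*6 = 18)
r = 4 (r = -2*(-2) = 4)
n(1, c)*O(r) = 1*(-21) = -21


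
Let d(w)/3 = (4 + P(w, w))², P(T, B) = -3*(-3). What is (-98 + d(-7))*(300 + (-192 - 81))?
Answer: 11043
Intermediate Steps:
P(T, B) = 9
d(w) = 507 (d(w) = 3*(4 + 9)² = 3*13² = 3*169 = 507)
(-98 + d(-7))*(300 + (-192 - 81)) = (-98 + 507)*(300 + (-192 - 81)) = 409*(300 - 273) = 409*27 = 11043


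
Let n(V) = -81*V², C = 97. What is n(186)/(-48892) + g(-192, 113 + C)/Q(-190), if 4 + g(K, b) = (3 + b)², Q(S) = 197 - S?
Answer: 19200386/110007 ≈ 174.54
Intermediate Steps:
g(K, b) = -4 + (3 + b)²
n(186)/(-48892) + g(-192, 113 + C)/Q(-190) = -81*186²/(-48892) + (-4 + (3 + (113 + 97))²)/(197 - 1*(-190)) = -81*34596*(-1/48892) + (-4 + (3 + 210)²)/(197 + 190) = -2802276*(-1/48892) + (-4 + 213²)/387 = 700569/12223 + (-4 + 45369)*(1/387) = 700569/12223 + 45365*(1/387) = 700569/12223 + 1055/9 = 19200386/110007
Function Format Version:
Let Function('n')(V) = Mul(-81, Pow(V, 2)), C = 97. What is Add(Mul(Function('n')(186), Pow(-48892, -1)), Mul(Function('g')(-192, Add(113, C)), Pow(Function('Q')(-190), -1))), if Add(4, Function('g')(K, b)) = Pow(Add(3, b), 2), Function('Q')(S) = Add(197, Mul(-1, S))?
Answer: Rational(19200386, 110007) ≈ 174.54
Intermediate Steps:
Function('g')(K, b) = Add(-4, Pow(Add(3, b), 2))
Add(Mul(Function('n')(186), Pow(-48892, -1)), Mul(Function('g')(-192, Add(113, C)), Pow(Function('Q')(-190), -1))) = Add(Mul(Mul(-81, Pow(186, 2)), Pow(-48892, -1)), Mul(Add(-4, Pow(Add(3, Add(113, 97)), 2)), Pow(Add(197, Mul(-1, -190)), -1))) = Add(Mul(Mul(-81, 34596), Rational(-1, 48892)), Mul(Add(-4, Pow(Add(3, 210), 2)), Pow(Add(197, 190), -1))) = Add(Mul(-2802276, Rational(-1, 48892)), Mul(Add(-4, Pow(213, 2)), Pow(387, -1))) = Add(Rational(700569, 12223), Mul(Add(-4, 45369), Rational(1, 387))) = Add(Rational(700569, 12223), Mul(45365, Rational(1, 387))) = Add(Rational(700569, 12223), Rational(1055, 9)) = Rational(19200386, 110007)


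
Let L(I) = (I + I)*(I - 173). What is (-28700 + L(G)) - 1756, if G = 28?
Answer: -38576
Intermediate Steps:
L(I) = 2*I*(-173 + I) (L(I) = (2*I)*(-173 + I) = 2*I*(-173 + I))
(-28700 + L(G)) - 1756 = (-28700 + 2*28*(-173 + 28)) - 1756 = (-28700 + 2*28*(-145)) - 1756 = (-28700 - 8120) - 1756 = -36820 - 1756 = -38576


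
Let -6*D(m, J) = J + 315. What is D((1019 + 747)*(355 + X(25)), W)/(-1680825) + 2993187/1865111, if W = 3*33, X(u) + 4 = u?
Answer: 1677050743978/1044975065525 ≈ 1.6049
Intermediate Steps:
X(u) = -4 + u
W = 99
D(m, J) = -105/2 - J/6 (D(m, J) = -(J + 315)/6 = -(315 + J)/6 = -105/2 - J/6)
D((1019 + 747)*(355 + X(25)), W)/(-1680825) + 2993187/1865111 = (-105/2 - ⅙*99)/(-1680825) + 2993187/1865111 = (-105/2 - 33/2)*(-1/1680825) + 2993187*(1/1865111) = -69*(-1/1680825) + 2993187/1865111 = 23/560275 + 2993187/1865111 = 1677050743978/1044975065525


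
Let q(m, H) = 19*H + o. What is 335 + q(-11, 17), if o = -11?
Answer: 647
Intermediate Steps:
q(m, H) = -11 + 19*H (q(m, H) = 19*H - 11 = -11 + 19*H)
335 + q(-11, 17) = 335 + (-11 + 19*17) = 335 + (-11 + 323) = 335 + 312 = 647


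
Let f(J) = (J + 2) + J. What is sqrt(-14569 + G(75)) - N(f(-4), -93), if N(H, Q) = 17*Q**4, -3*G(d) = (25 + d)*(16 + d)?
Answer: -1271688417 + I*sqrt(158421)/3 ≈ -1.2717e+9 + 132.67*I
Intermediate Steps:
f(J) = 2 + 2*J (f(J) = (2 + J) + J = 2 + 2*J)
G(d) = -(16 + d)*(25 + d)/3 (G(d) = -(25 + d)*(16 + d)/3 = -(16 + d)*(25 + d)/3)
sqrt(-14569 + G(75)) - N(f(-4), -93) = sqrt(-14569 + (-400/3 - 41/3*75 - 1/3*75**2)) - 17*(-93)**4 = sqrt(-14569 + (-400/3 - 1025 - 1/3*5625)) - 17*74805201 = sqrt(-14569 + (-400/3 - 1025 - 1875)) - 1*1271688417 = sqrt(-14569 - 9100/3) - 1271688417 = sqrt(-52807/3) - 1271688417 = I*sqrt(158421)/3 - 1271688417 = -1271688417 + I*sqrt(158421)/3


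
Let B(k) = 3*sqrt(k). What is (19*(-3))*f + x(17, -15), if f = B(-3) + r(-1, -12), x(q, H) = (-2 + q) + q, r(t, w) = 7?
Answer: -367 - 171*I*sqrt(3) ≈ -367.0 - 296.18*I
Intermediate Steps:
x(q, H) = -2 + 2*q
f = 7 + 3*I*sqrt(3) (f = 3*sqrt(-3) + 7 = 3*(I*sqrt(3)) + 7 = 3*I*sqrt(3) + 7 = 7 + 3*I*sqrt(3) ≈ 7.0 + 5.1962*I)
(19*(-3))*f + x(17, -15) = (19*(-3))*(7 + 3*I*sqrt(3)) + (-2 + 2*17) = -57*(7 + 3*I*sqrt(3)) + (-2 + 34) = (-399 - 171*I*sqrt(3)) + 32 = -367 - 171*I*sqrt(3)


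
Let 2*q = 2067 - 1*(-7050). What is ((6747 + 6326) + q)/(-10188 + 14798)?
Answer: 35263/9220 ≈ 3.8246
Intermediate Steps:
q = 9117/2 (q = (2067 - 1*(-7050))/2 = (2067 + 7050)/2 = (1/2)*9117 = 9117/2 ≈ 4558.5)
((6747 + 6326) + q)/(-10188 + 14798) = ((6747 + 6326) + 9117/2)/(-10188 + 14798) = (13073 + 9117/2)/4610 = (35263/2)*(1/4610) = 35263/9220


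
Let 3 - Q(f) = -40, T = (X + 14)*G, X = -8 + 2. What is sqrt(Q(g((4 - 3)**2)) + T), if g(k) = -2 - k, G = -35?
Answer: I*sqrt(237) ≈ 15.395*I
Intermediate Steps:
X = -6
T = -280 (T = (-6 + 14)*(-35) = 8*(-35) = -280)
Q(f) = 43 (Q(f) = 3 - 1*(-40) = 3 + 40 = 43)
sqrt(Q(g((4 - 3)**2)) + T) = sqrt(43 - 280) = sqrt(-237) = I*sqrt(237)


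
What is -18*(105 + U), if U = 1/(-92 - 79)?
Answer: -35908/19 ≈ -1889.9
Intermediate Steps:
U = -1/171 (U = 1/(-171) = -1/171 ≈ -0.0058480)
-18*(105 + U) = -18*(105 - 1/171) = -18*17954/171 = -35908/19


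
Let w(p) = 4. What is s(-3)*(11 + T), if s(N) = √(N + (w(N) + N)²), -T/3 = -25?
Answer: 86*I*√2 ≈ 121.62*I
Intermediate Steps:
T = 75 (T = -3*(-25) = 75)
s(N) = √(N + (4 + N)²)
s(-3)*(11 + T) = √(-3 + (4 - 3)²)*(11 + 75) = √(-3 + 1²)*86 = √(-3 + 1)*86 = √(-2)*86 = (I*√2)*86 = 86*I*√2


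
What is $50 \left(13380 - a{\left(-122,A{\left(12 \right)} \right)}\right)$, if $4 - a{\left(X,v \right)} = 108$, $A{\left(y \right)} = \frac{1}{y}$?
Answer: $674200$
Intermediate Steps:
$a{\left(X,v \right)} = -104$ ($a{\left(X,v \right)} = 4 - 108 = -104$)
$50 \left(13380 - a{\left(-122,A{\left(12 \right)} \right)}\right) = 50 \left(13380 - -104\right) = 50 \left(13380 + 104\right) = 50 \cdot 13484 = 674200$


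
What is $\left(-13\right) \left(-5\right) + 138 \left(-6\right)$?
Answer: $-763$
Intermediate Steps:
$\left(-13\right) \left(-5\right) + 138 \left(-6\right) = 65 - 828 = -763$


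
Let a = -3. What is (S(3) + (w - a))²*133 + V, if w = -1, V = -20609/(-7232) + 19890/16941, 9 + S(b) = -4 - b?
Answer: 1064758090255/40839104 ≈ 26072.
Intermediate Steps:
S(b) = -13 - b (S(b) = -9 + (-4 - b) = -13 - b)
V = 164327183/40839104 (V = -20609*(-1/7232) + 19890*(1/16941) = 20609/7232 + 6630/5647 = 164327183/40839104 ≈ 4.0238)
(S(3) + (w - a))²*133 + V = ((-13 - 1*3) + (-1 - 1*(-3)))²*133 + 164327183/40839104 = ((-13 - 3) + (-1 + 3))²*133 + 164327183/40839104 = (-16 + 2)²*133 + 164327183/40839104 = (-14)²*133 + 164327183/40839104 = 196*133 + 164327183/40839104 = 26068 + 164327183/40839104 = 1064758090255/40839104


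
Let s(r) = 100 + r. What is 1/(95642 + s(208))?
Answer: 1/95950 ≈ 1.0422e-5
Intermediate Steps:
1/(95642 + s(208)) = 1/(95642 + (100 + 208)) = 1/(95642 + 308) = 1/95950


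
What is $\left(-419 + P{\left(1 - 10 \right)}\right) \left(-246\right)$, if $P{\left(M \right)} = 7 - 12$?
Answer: $104304$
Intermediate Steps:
$P{\left(M \right)} = -5$ ($P{\left(M \right)} = 7 - 12 = -5$)
$\left(-419 + P{\left(1 - 10 \right)}\right) \left(-246\right) = \left(-419 - 5\right) \left(-246\right) = \left(-424\right) \left(-246\right) = 104304$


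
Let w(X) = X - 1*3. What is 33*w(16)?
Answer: 429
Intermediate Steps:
w(X) = -3 + X (w(X) = X - 3 = -3 + X)
33*w(16) = 33*(-3 + 16) = 33*13 = 429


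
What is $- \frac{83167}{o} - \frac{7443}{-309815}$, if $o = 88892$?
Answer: $- \frac{25104760949}{27540074980} \approx -0.91157$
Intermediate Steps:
$- \frac{83167}{o} - \frac{7443}{-309815} = - \frac{83167}{88892} - \frac{7443}{-309815} = \left(-83167\right) \frac{1}{88892} - - \frac{7443}{309815} = - \frac{83167}{88892} + \frac{7443}{309815} = - \frac{25104760949}{27540074980}$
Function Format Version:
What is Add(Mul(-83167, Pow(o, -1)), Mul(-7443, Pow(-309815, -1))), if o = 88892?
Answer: Rational(-25104760949, 27540074980) ≈ -0.91157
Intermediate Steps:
Add(Mul(-83167, Pow(o, -1)), Mul(-7443, Pow(-309815, -1))) = Add(Mul(-83167, Pow(88892, -1)), Mul(-7443, Pow(-309815, -1))) = Add(Mul(-83167, Rational(1, 88892)), Mul(-7443, Rational(-1, 309815))) = Add(Rational(-83167, 88892), Rational(7443, 309815)) = Rational(-25104760949, 27540074980)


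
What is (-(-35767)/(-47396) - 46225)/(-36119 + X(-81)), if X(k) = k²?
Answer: 2190915867/1400930968 ≈ 1.5639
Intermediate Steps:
(-(-35767)/(-47396) - 46225)/(-36119 + X(-81)) = (-(-35767)/(-47396) - 46225)/(-36119 + (-81)²) = (-(-35767)*(-1)/47396 - 46225)/(-36119 + 6561) = (-1*35767/47396 - 46225)/(-29558) = (-35767/47396 - 46225)*(-1/29558) = -2190915867/47396*(-1/29558) = 2190915867/1400930968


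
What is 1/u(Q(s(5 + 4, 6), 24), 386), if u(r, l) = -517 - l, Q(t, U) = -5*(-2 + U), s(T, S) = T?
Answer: -1/903 ≈ -0.0011074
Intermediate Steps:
Q(t, U) = 10 - 5*U
1/u(Q(s(5 + 4, 6), 24), 386) = 1/(-517 - 1*386) = 1/(-517 - 386) = 1/(-903) = -1/903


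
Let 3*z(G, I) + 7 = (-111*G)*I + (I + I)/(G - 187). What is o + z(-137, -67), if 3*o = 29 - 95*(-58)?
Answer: -164160527/486 ≈ -3.3778e+5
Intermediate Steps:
o = 5539/3 (o = (29 - 95*(-58))/3 = (29 + 5510)/3 = (⅓)*5539 = 5539/3 ≈ 1846.3)
z(G, I) = -7/3 - 37*G*I + 2*I/(3*(-187 + G)) (z(G, I) = -7/3 + ((-111*G)*I + (I + I)/(G - 187))/3 = -7/3 + (-111*G*I + (2*I)/(-187 + G))/3 = -7/3 + (-111*G*I + 2*I/(-187 + G))/3 = -7/3 + (-37*G*I + 2*I/(3*(-187 + G))) = -7/3 - 37*G*I + 2*I/(3*(-187 + G)))
o + z(-137, -67) = 5539/3 + (1309 - 7*(-137) + 2*(-67) - 111*(-67)*(-137)² + 20757*(-137)*(-67))/(3*(-187 - 137)) = 5539/3 + (⅓)*(1309 + 959 - 134 - 111*(-67)*18769 + 190528503)/(-324) = 5539/3 + (⅓)*(-1/324)*(1309 + 959 - 134 + 139585053 + 190528503) = 5539/3 + (⅓)*(-1/324)*330115690 = 5539/3 - 165057845/486 = -164160527/486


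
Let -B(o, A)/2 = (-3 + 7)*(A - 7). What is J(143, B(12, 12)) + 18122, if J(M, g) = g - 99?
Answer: 17983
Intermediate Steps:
B(o, A) = 56 - 8*A (B(o, A) = -2*(-3 + 7)*(A - 7) = -8*(-7 + A) = -2*(-28 + 4*A) = 56 - 8*A)
J(M, g) = -99 + g
J(143, B(12, 12)) + 18122 = (-99 + (56 - 8*12)) + 18122 = (-99 + (56 - 96)) + 18122 = (-99 - 40) + 18122 = -139 + 18122 = 17983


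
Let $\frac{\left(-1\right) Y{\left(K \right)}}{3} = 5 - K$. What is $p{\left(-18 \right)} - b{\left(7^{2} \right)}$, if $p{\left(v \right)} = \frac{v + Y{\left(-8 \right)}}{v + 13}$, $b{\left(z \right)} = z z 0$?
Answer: $\frac{57}{5} \approx 11.4$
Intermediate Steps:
$Y{\left(K \right)} = -15 + 3 K$ ($Y{\left(K \right)} = - 3 \left(5 - K\right) = -15 + 3 K$)
$b{\left(z \right)} = 0$ ($b{\left(z \right)} = z^{2} \cdot 0 = 0$)
$p{\left(v \right)} = \frac{-39 + v}{13 + v}$ ($p{\left(v \right)} = \frac{v + \left(-15 + 3 \left(-8\right)\right)}{v + 13} = \frac{v - 39}{13 + v} = \frac{-39 + v}{13 + v}$)
$p{\left(-18 \right)} - b{\left(7^{2} \right)} = \frac{-39 - 18}{13 - 18} - 0 = \frac{1}{-5} \left(-57\right) + 0 = \left(- \frac{1}{5}\right) \left(-57\right) + 0 = \frac{57}{5} + 0 = \frac{57}{5}$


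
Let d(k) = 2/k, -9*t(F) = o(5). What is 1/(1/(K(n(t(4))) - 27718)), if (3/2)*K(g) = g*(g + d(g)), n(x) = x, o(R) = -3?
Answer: -748348/27 ≈ -27717.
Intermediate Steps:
t(F) = ⅓ (t(F) = -⅑*(-3) = ⅓)
K(g) = 2*g*(g + 2/g)/3 (K(g) = 2*(g*(g + 2/g))/3 = 2*g*(g + 2/g)/3)
1/(1/(K(n(t(4))) - 27718)) = 1/(1/((4/3 + 2*(⅓)²/3) - 27718)) = 1/(1/((4/3 + (⅔)*(⅑)) - 27718)) = 1/(1/((4/3 + 2/27) - 27718)) = 1/(1/(38/27 - 27718)) = 1/(1/(-748348/27)) = 1/(-27/748348) = -748348/27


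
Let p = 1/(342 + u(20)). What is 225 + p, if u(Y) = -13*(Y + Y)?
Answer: 40049/178 ≈ 224.99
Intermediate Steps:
u(Y) = -26*Y
p = -1/178 (p = 1/(342 - 26*20) = 1/(342 - 520) = 1/(-178) = -1/178 ≈ -0.0056180)
225 + p = 225 - 1/178 = 40049/178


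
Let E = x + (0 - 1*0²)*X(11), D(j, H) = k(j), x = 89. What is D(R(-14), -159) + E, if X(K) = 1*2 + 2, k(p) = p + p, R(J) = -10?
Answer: 69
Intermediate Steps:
k(p) = 2*p
X(K) = 4 (X(K) = 2 + 2 = 4)
D(j, H) = 2*j
E = 89 (E = 89 + (0 - 1*0²)*4 = 89 + (0 - 1*0)*4 = 89 + (0 + 0)*4 = 89 + 0*4 = 89 + 0 = 89)
D(R(-14), -159) + E = 2*(-10) + 89 = -20 + 89 = 69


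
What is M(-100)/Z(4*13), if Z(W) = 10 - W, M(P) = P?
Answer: 50/21 ≈ 2.3810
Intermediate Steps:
M(-100)/Z(4*13) = -100/(10 - 4*13) = -100/(10 - 1*52) = -100/(10 - 52) = -100/(-42) = -100*(-1/42) = 50/21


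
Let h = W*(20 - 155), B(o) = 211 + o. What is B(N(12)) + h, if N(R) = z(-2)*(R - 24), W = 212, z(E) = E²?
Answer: -28457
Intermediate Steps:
N(R) = -96 + 4*R (N(R) = (-2)²*(R - 24) = 4*(-24 + R) = -96 + 4*R)
h = -28620 (h = 212*(20 - 155) = 212*(-135) = -28620)
B(N(12)) + h = (211 + (-96 + 4*12)) - 28620 = (211 + (-96 + 48)) - 28620 = (211 - 48) - 28620 = 163 - 28620 = -28457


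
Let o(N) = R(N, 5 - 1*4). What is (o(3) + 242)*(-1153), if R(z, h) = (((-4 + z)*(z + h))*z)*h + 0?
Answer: -265190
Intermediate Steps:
R(z, h) = h*z*(-4 + z)*(h + z) (R(z, h) = (((-4 + z)*(h + z))*z)*h + 0 = (z*(-4 + z)*(h + z))*h + 0 = h*z*(-4 + z)*(h + z) + 0 = h*z*(-4 + z)*(h + z))
o(N) = N*(-4 + N² - 3*N) (o(N) = (5 - 1*4)*N*(N² - 4*(5 - 1*4) - 4*N + (5 - 1*4)*N) = (5 - 4)*N*(N² - 4*(5 - 4) - 4*N + (5 - 4)*N) = 1*N*(N² - 4*1 - 4*N + 1*N) = 1*N*(N² - 4 - 4*N + N) = 1*N*(-4 + N² - 3*N) = N*(-4 + N² - 3*N))
(o(3) + 242)*(-1153) = (3*(-4 + 3² - 3*3) + 242)*(-1153) = (3*(-4 + 9 - 9) + 242)*(-1153) = (3*(-4) + 242)*(-1153) = (-12 + 242)*(-1153) = 230*(-1153) = -265190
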